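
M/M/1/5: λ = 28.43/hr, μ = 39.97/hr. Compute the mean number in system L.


ρ = 28.43/39.97 = 0.7113
L = ρ[1 − (K+1)ρ^K + Kρ^(K+1)] / [(1−ρ)(1−ρ^(K+1))]
Numerator: 0.7113·(1 − 6·0.182060 + 5·0.129496) = 0.394849
Denominator: (0.2887)·(0.870504) = 0.251329
L = 0.394849/0.251329 = 1.5710

Final: 1.5710


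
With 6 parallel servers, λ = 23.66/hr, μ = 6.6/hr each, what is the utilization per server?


ρ = λ/(cμ) = 23.66/(6·6.6) = 23.66/39.60 = 0.5975

Final: 0.5975


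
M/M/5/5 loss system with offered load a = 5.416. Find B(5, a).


B(c,a) = (a^c/c!) / Σ_{k=0}^{c} a^k/k!
a^5/5! = 38.833992
Σ terms (k=0..5): 1.00000 + 5.41600 + 14.66653 + 26.47797 + 35.85117 + 38.83399 = 122.245665
B = 38.833992/122.245665 = 0.317672

Final: 0.317672


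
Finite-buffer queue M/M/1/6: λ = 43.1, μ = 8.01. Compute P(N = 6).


ρ = λ/μ = 43.1/8.01 = 5.3808
P_K = (1−ρ)ρ^K/(1−ρ^(K+1)) = (-4.3808·24269.930041)/(1 − 130591.009333)
= -106321.079292/-130590.009333 = 0.814159

Final: 0.814159


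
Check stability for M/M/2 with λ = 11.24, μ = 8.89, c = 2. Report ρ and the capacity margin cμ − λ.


Total capacity cμ = 2·8.89 = 17.78/hr
ρ = λ/(cμ) = 11.24/17.78 = 0.6322
Stable ⇔ ρ < 1: YES
Spare capacity = cμ − λ = 17.78 − 11.24 = 6.54/hr

Final: ρ = 0.6322; stable; margin = 6.54/hr


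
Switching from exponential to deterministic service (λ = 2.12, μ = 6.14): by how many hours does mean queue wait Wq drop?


ρ = 2.12/6.14 = 0.3453
Wq(M/M/1) = ρ/(μ−λ) = 0.3453/4.02 = 0.08589 hr
Wq(M/D/1) = ρ/(2(μ−λ)) = 0.04294 hr
Savings = 0.08589 − 0.04294 = 0.04294 hr

Final: 0.04294 hr


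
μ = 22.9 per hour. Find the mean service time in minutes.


Mean service time = 1/μ = 1/22.9 hour = 0.04367 hour
In minutes: 0.04367 × 60 = 2.6201 min

Final: 2.6201 min


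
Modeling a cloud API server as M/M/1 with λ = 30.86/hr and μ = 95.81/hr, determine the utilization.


ρ = λ/μ = 30.86/95.81 = 0.3221

Final: 0.3221


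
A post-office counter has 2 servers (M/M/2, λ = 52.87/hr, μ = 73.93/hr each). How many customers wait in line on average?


a = λ/μ = 0.7151; ρ = a/2 = 0.3576
P₀ = 0.473223
Lq = P₀·a^c·ρ / (c!·(1−ρ)²) = 0.473223·0.51142·0.3576/(2·0.41272)
= 0.10484

Final: 0.10484


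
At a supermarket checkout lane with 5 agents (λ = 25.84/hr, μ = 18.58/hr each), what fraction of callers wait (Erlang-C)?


a = λ/μ = 1.3907; ρ = a/5 = 0.2781
P₀ = 0.248627 (from M/M/c formula)
C(c,a) = [a^c/(c!(1−ρ))]·P₀ = [5.20276/(120·0.7219)]·0.248627
= 0.06006·0.248627 = 0.014933

Final: 0.014933


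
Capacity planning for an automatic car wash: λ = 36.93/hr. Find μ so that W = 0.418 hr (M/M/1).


W = 1/(μ−λ) ⇒ μ − λ = 1/W = 1/0.418 = 2.3923
μ = λ + 1/W = 36.93 + 2.3923 = 39.3223 per hr

Final: 39.3223 /hr


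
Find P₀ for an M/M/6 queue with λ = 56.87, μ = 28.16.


a = λ/μ = 56.87/28.16 = 2.0195; ρ = a/c = 0.3366
Σ_{k=0}^{5} a^k/k! (terms k=0..5) = 1.00000 + 2.01953 + 2.03925 + 1.37278 + 0.69309 + 0.27994 = 7.40460
Tail: a^6/(6!(1−ρ)) = 67.84275/(720·0.6634) = 0.14203
P₀ = 1/(7.40460 + 0.14203) = 1/7.54663 = 0.132509

Final: 0.132509


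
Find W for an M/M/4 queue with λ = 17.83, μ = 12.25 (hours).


a = 1.4555; ρ = 0.3639; P₀ = 0.231339
Lq = P₀·a^c·ρ/(c!(1−ρ)²) = 0.03890
Wq = Lq/λ = 0.03890/17.83 = 0.002182 hr
W = Wq + 1/μ = 0.002182 + 0.08163 = 0.08381 hr

Final: 0.08381 hr


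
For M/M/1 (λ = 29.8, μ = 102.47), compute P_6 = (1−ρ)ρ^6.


ρ = 29.8/102.47 = 0.2908
P_n = (1−ρ)·ρ^n = (1 − 0.2908)·0.2908^6 = 0.7092·0.0006049 = 0.0004290

Final: 0.0004290


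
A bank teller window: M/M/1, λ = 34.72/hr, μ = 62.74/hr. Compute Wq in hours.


ρ = 34.72/62.74 = 0.5534
Wq = ρ/(μ−λ) = 0.5534/(62.74 − 34.72) = 0.5534/28.02 = 0.01975 hr

Final: 0.01975 hr


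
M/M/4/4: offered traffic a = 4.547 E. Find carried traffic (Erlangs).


B(4,4.547) = 0.360810 (Erlang-B)
Carried load = a(1 − B) = 4.547·(1 − 0.360810) = 4.547·0.639190 = 2.9064 E

Final: 2.9064 Erlangs


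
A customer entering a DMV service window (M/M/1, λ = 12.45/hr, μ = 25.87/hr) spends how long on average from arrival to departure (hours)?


W = 1/(μ−λ) = 1/(25.87 − 12.45) = 1/13.42 = 0.07452 hr

Final: 0.07452 hr


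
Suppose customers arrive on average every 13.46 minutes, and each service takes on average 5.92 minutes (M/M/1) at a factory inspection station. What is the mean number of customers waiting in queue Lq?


λ = 60/13.46 = 4.4577 /hr
μ = 60/5.92 = 10.1351 /hr
ρ = λ/μ = 4.4577/10.1351 = 0.4398
Lq = ρ²/(1−ρ) = 0.1934/0.5602 = 0.3453

Final: 0.3453


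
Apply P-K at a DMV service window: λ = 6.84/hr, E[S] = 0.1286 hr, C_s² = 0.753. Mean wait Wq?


ρ = λ·E[S] = 6.84·0.1286 = 0.8796
E[S²] = E[S]²(1+C_s²) = 0.1286²·(1+0.753) = 0.028991
Wq = λ·E[S²]/(2(1−ρ)) = 6.84·0.028991/(2·0.1204) = 0.82366 hr

Final: 0.82366 hr


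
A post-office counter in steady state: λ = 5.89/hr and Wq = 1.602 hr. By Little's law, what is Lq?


Lq = λWq = 5.89·1.602 = 9.4358

Final: 9.4358


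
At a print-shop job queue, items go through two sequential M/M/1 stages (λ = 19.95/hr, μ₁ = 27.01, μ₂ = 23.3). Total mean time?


Each node sees arrival rate λ = 19.95/hr (tandem ⇒ throughput preserved).
W₁ = 1/(μ₁−λ) = 1/(27.01−19.95) = 0.14164 hr
W₂ = 1/(μ₂−λ) = 1/(23.3−19.95) = 0.29851 hr
W_total = W₁ + W₂ = 0.14164 + 0.29851 = 0.44015 hr

Final: 0.44015 hr


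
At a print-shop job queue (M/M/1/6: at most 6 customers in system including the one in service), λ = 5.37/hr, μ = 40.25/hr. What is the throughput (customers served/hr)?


ρ = 0.1334; P_K = (1−ρ)ρ^6/(1−ρ^7) = 0.000004887
λ_eff = λ(1 − P_K) = 5.37·(1 − 0.000004887) = 5.37·0.999995 = 5.3700 /hr

Final: 5.3700 /hr


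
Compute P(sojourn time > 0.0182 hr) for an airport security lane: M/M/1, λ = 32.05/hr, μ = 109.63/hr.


W ~ Exponential(μ−λ) for M/M/1.
μ − λ = 109.63 − 32.05 = 77.5800
P(W > t) = e^{−(μ−λ)t} = e^{−1.4120} = 0.243666

Final: 0.243666


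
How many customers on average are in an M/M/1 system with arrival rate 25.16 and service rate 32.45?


ρ = λ/μ = 25.16/32.45 = 0.7753
L = ρ/(1−ρ) = 0.7753/(1 − 0.7753) = 0.7753/0.2247 = 3.4513

Final: 3.4513


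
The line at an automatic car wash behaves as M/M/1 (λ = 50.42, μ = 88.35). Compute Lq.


ρ = 50.42/88.35 = 0.5707
Lq = ρ²/(1−ρ) = 0.3257/0.4293 = 0.7586

Final: 0.7586


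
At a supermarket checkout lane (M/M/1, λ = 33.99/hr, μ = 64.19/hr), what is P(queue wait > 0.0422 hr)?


ρ = 33.99/64.19 = 0.5295
P(Wq > t) = ρ·e^{−(μ−λ)t} = 0.5295·e^{−1.2744}
= 0.5295·0.279587 = 0.148048

Final: 0.148048


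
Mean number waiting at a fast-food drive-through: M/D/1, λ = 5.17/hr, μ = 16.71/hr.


ρ = 5.17/16.71 = 0.3094
M/D/1: Lq = ρ²/(2(1−ρ)) = 0.09573/(2·0.6906) = 0.06931

Final: 0.06931


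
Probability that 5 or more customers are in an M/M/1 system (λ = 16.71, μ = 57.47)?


ρ = 16.71/57.47 = 0.2908
P(N ≥ n) = ρ^n = 0.2908^5 = 0.002078

Final: 0.002078


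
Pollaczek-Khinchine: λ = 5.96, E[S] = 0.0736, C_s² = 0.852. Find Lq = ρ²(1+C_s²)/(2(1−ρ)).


ρ = λ·E[S] = 5.96·0.0736 = 0.4387
Lq = ρ²(1+C_s²)/(2(1−ρ)) = 0.1924·(1+0.852)/(2·0.5613)
= 0.1924·1.8520/1.1227 = 0.31742

Final: 0.31742


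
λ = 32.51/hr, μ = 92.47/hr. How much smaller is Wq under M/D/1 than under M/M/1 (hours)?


ρ = 32.51/92.47 = 0.3516
Wq(M/M/1) = ρ/(μ−λ) = 0.3516/59.96 = 0.005863 hr
Wq(M/D/1) = ρ/(2(μ−λ)) = 0.002932 hr
Savings = 0.005863 − 0.002932 = 0.002932 hr

Final: 0.002932 hr


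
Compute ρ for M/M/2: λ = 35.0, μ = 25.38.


ρ = λ/(cμ) = 35.0/(2·25.38) = 35.0/50.76 = 0.6895

Final: 0.6895


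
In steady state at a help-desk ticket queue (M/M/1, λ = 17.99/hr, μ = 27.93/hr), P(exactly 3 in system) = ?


ρ = 17.99/27.93 = 0.6441
P_n = (1−ρ)·ρ^n = (1 − 0.6441)·0.6441^3 = 0.3559·0.267227 = 0.095103

Final: 0.095103


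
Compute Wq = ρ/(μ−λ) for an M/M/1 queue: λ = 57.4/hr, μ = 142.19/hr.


ρ = 57.4/142.19 = 0.4037
Wq = ρ/(μ−λ) = 0.4037/(142.19 − 57.4) = 0.4037/84.79 = 0.004761 hr

Final: 0.004761 hr


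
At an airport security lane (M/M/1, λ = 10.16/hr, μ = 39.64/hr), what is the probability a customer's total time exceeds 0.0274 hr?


W ~ Exponential(μ−λ) for M/M/1.
μ − λ = 39.64 − 10.16 = 29.4800
P(W > t) = e^{−(μ−λ)t} = e^{−0.8078} = 0.445859

Final: 0.445859


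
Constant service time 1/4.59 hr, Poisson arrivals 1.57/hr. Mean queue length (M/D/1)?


ρ = 1.57/4.59 = 0.3420
M/D/1: Lq = ρ²/(2(1−ρ)) = 0.1170/(2·0.6580) = 0.08891

Final: 0.08891


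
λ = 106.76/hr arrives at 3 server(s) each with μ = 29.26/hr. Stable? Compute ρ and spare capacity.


Total capacity cμ = 3·29.26 = 87.78/hr
ρ = λ/(cμ) = 106.76/87.78 = 1.2162
Stable ⇔ ρ < 1: NO
Spare capacity = cμ − λ = 87.78 − 106.76 = -18.98/hr

Final: ρ = 1.2162; unstable; margin = -18.98/hr


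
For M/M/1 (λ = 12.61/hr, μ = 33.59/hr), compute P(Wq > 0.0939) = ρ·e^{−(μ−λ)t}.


ρ = 12.61/33.59 = 0.3754
P(Wq > t) = ρ·e^{−(μ−λ)t} = 0.3754·e^{−1.9700}
= 0.3754·0.139454 = 0.052352

Final: 0.052352


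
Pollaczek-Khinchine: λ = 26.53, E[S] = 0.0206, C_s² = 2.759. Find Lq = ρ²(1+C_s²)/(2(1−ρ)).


ρ = λ·E[S] = 26.53·0.0206 = 0.5465
Lq = ρ²(1+C_s²)/(2(1−ρ)) = 0.2987·(1+2.759)/(2·0.4535)
= 0.2987·3.7590/0.9070 = 1.23792

Final: 1.23792


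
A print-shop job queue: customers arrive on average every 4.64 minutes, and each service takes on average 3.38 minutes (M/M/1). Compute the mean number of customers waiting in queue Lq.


λ = 60/4.64 = 12.9310 /hr
μ = 60/3.38 = 17.7515 /hr
ρ = λ/μ = 12.9310/17.7515 = 0.7284
Lq = ρ²/(1−ρ) = 0.5306/0.2716 = 1.9541

Final: 1.9541


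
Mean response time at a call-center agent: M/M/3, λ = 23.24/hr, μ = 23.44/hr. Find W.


a = 0.9915; ρ = 0.3305; P₀ = 0.366893
Lq = P₀·a^c·ρ/(c!(1−ρ)²) = 0.04394
Wq = Lq/λ = 0.04394/23.24 = 0.001891 hr
W = Wq + 1/μ = 0.001891 + 0.04266 = 0.04455 hr

Final: 0.04455 hr


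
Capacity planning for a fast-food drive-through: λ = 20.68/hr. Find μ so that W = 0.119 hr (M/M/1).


W = 1/(μ−λ) ⇒ μ − λ = 1/W = 1/0.119 = 8.4034
μ = λ + 1/W = 20.68 + 8.4034 = 29.0834 per hr

Final: 29.0834 /hr


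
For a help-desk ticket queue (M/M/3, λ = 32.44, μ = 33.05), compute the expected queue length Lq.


a = λ/μ = 0.9815; ρ = a/3 = 0.3272
P₀ = 0.370713
Lq = P₀·a^c·ρ / (c!·(1−ρ)²) = 0.370713·0.94565·0.3272/(6·0.45269)
= 0.04223

Final: 0.04223


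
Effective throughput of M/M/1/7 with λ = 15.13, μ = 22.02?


ρ = 0.6871; P_K = (1−ρ)ρ^7/(1−ρ^8) = 0.023806
λ_eff = λ(1 − P_K) = 15.13·(1 − 0.023806) = 15.13·0.976194 = 14.7698 /hr

Final: 14.7698 /hr


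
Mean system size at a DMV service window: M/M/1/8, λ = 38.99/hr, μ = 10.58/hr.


ρ = 38.99/10.58 = 3.6853
L = ρ[1 − (K+1)ρ^K + Kρ^(K+1)] / [(1−ρ)(1−ρ^(K+1))]
Numerator: 3.6853·(1 − 9·34020.488074 + 8·125374.180528) = 2567922.864889
Denominator: (-2.6853)·(-125373.180528) = 336658.984765
L = 2567922.864889/336658.984765 = 7.6277

Final: 7.6277


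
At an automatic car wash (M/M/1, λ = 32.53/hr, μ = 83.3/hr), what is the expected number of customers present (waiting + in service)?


ρ = λ/μ = 32.53/83.3 = 0.3905
L = ρ/(1−ρ) = 0.3905/(1 − 0.3905) = 0.3905/0.6095 = 0.6407

Final: 0.6407


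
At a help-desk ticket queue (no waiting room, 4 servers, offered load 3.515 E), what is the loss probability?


B(c,a) = (a^c/c!) / Σ_{k=0}^{c} a^k/k!
a^4/4! = 6.360483
Σ terms (k=0..4): 1.00000 + 3.51500 + 6.17761 + 7.23810 + 6.36048 = 24.291198
B = 6.360483/24.291198 = 0.261843

Final: 0.261843


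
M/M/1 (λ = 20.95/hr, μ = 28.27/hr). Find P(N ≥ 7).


ρ = 20.95/28.27 = 0.7411
P(N ≥ n) = ρ^n = 0.7411^7 = 0.122746

Final: 0.122746


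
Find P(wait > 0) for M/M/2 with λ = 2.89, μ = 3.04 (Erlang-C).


a = λ/μ = 0.9507; ρ = a/2 = 0.4753
P₀ = 0.355630 (from M/M/c formula)
C(c,a) = [a^c/(c!(1−ρ))]·P₀ = [0.90375/(2·0.5247)]·0.355630
= 0.86125·0.355630 = 0.306288

Final: 0.306288


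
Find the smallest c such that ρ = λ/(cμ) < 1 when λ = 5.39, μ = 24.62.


Stability requires cμ > λ ⇔ c > λ/μ.
λ/μ = 5.39/24.62 = 0.2189
Minimum integer c = ⌊0.2189⌋ + 1 = 1
Check: 1·24.62 = 24.62 > 5.39, while 0·24.62 = 0.00 ≤ 5.39

Final: 1 servers


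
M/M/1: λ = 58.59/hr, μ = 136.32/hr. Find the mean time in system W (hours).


W = 1/(μ−λ) = 1/(136.32 − 58.59) = 1/77.73 = 0.01287 hr

Final: 0.01287 hr


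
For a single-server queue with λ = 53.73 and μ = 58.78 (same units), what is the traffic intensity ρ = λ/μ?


ρ = λ/μ = 53.73/58.78 = 0.9141

Final: 0.9141


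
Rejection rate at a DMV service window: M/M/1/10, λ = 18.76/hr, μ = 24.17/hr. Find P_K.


ρ = λ/μ = 18.76/24.17 = 0.7762
P_K = (1−ρ)ρ^K/(1−ρ^(K+1)) = (0.2238·0.079353)/(1 − 0.061591)
= 0.017762/0.938409 = 0.018927

Final: 0.018927


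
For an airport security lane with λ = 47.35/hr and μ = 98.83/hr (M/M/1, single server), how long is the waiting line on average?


ρ = 47.35/98.83 = 0.4791
Lq = ρ²/(1−ρ) = 0.2295/0.5209 = 0.4407

Final: 0.4407


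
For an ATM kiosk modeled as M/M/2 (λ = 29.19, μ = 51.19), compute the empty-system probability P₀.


a = λ/μ = 29.19/51.19 = 0.5702; ρ = a/c = 0.2851
Σ_{k=0}^{1} a^k/k! (terms k=0..1) = 1.00000 + 0.57023 = 1.57023
Tail: a^2/(2!(1−ρ)) = 0.32516/(2·0.7149) = 0.22742
P₀ = 1/(1.57023 + 0.22742) = 1/1.79765 = 0.556282

Final: 0.556282


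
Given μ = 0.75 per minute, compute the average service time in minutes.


Mean service time = 1/μ = 1/0.75 minute = 1.33333 minute
In minutes: 1.33333 × 1 = 1.3333 min

Final: 1.3333 min


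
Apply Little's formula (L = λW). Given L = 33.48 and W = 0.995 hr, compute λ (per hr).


λ = L/W = 33.48/0.995 = 33.6482 /hr

Final: 33.6482 /hr


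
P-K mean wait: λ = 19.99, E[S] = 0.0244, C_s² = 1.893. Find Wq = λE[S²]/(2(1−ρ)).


ρ = λ·E[S] = 19.99·0.0244 = 0.4878
E[S²] = E[S]²(1+C_s²) = 0.0244²·(1+1.893) = 0.001722
Wq = λ·E[S²]/(2(1−ρ)) = 19.99·0.001722/(2·0.5122) = 0.03361 hr

Final: 0.03361 hr


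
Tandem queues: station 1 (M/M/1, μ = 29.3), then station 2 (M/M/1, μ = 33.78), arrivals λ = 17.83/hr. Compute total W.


Each node sees arrival rate λ = 17.83/hr (tandem ⇒ throughput preserved).
W₁ = 1/(μ₁−λ) = 1/(29.3−17.83) = 0.08718 hr
W₂ = 1/(μ₂−λ) = 1/(33.78−17.83) = 0.06270 hr
W_total = W₁ + W₂ = 0.08718 + 0.06270 = 0.14988 hr

Final: 0.14988 hr


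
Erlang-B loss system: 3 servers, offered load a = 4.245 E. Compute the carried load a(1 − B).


B(3,4.245) = 0.472118 (Erlang-B)
Carried load = a(1 − B) = 4.245·(1 − 0.472118) = 4.245·0.527882 = 2.2409 E

Final: 2.2409 Erlangs


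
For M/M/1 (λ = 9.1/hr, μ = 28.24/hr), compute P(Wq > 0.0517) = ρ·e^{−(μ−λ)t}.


ρ = 9.1/28.24 = 0.3222
P(Wq > t) = ρ·e^{−(μ−λ)t} = 0.3222·e^{−0.9895}
= 0.3222·0.371748 = 0.119791

Final: 0.119791


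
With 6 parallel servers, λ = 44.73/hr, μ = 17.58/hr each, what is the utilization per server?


ρ = λ/(cμ) = 44.73/(6·17.58) = 44.73/105.48 = 0.4241

Final: 0.4241


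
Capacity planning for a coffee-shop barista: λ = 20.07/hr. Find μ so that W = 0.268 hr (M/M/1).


W = 1/(μ−λ) ⇒ μ − λ = 1/W = 1/0.268 = 3.7313
μ = λ + 1/W = 20.07 + 3.7313 = 23.8013 per hr

Final: 23.8013 /hr


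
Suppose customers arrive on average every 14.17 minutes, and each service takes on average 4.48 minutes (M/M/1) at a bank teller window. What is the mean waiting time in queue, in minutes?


λ = 60/14.17 = 4.2343 /hr
μ = 60/4.48 = 13.3929 /hr
ρ = λ/μ = 4.2343/13.3929 = 0.3162
Wq = ρ/(μ−λ) = 0.3162/(13.3929−4.2343) = 0.03452 hr
In minutes: 0.03452·60 = 2.071 min

Final: 2.071 min


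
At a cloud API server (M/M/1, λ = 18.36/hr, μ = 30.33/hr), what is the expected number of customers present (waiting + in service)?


ρ = λ/μ = 18.36/30.33 = 0.6053
L = ρ/(1−ρ) = 0.6053/(1 − 0.6053) = 0.6053/0.3947 = 1.5338

Final: 1.5338


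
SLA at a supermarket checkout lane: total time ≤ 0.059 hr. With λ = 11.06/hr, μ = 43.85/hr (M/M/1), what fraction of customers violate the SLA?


W ~ Exponential(μ−λ) for M/M/1.
μ − λ = 43.85 − 11.06 = 32.7900
P(W > t) = e^{−(μ−λ)t} = e^{−1.9346} = 0.144481

Final: 0.144481


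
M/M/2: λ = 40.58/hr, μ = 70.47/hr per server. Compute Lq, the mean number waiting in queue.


a = λ/μ = 0.5758; ρ = a/2 = 0.2879
P₀ = 0.552887
Lq = P₀·a^c·ρ / (c!·(1−ρ)²) = 0.552887·0.33160·0.2879/(2·0.50705)
= 0.05205

Final: 0.05205


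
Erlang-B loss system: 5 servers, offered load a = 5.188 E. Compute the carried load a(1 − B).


B(5,5.188) = 0.299932 (Erlang-B)
Carried load = a(1 − B) = 5.188·(1 − 0.299932) = 5.188·0.700068 = 3.6320 E

Final: 3.6320 Erlangs


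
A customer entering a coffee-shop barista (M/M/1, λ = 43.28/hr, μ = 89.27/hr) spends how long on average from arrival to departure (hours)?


W = 1/(μ−λ) = 1/(89.27 − 43.28) = 1/45.99 = 0.02174 hr

Final: 0.02174 hr


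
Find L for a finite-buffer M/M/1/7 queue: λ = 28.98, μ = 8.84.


ρ = 28.98/8.84 = 3.2783
L = ρ[1 − (K+1)ρ^K + Kρ^(K+1)] / [(1−ρ)(1−ρ^(K+1))]
Numerator: 3.2783·(1 − 8·4069.329088 + 7·13340.402373) = 199415.130049
Denominator: (-2.2783)·(-13339.402373) = 30390.900883
L = 199415.130049/30390.900883 = 6.5617

Final: 6.5617


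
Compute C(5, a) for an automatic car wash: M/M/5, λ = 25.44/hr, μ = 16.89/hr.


a = λ/μ = 1.5062; ρ = a/5 = 0.3012
P₀ = 0.221386 (from M/M/c formula)
C(c,a) = [a^c/(c!(1−ρ))]·P₀ = [7.75242/(120·0.6988)]·0.221386
= 0.09245·0.221386 = 0.020468

Final: 0.020468


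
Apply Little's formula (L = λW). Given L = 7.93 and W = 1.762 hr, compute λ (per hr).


λ = L/W = 7.93/1.762 = 4.5006 /hr

Final: 4.5006 /hr


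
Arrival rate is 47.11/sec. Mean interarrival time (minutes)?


Mean interarrival time = 1/λ = 1/47.11 second = 0.02123 second
In minutes: 0.02123 × 0.0166667 = 0.0003538 min

Final: 0.0003538 min


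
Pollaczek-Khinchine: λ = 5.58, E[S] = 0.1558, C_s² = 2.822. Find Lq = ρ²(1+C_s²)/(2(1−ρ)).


ρ = λ·E[S] = 5.58·0.1558 = 0.8694
Lq = ρ²(1+C_s²)/(2(1−ρ)) = 0.7558·(1+2.822)/(2·0.1306)
= 0.7558·3.8220/0.2613 = 11.05608

Final: 11.05608


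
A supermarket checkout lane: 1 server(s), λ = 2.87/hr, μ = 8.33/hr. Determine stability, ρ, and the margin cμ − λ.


Total capacity cμ = 1·8.33 = 8.33/hr
ρ = λ/(cμ) = 2.87/8.33 = 0.3445
Stable ⇔ ρ < 1: YES
Spare capacity = cμ − λ = 8.33 − 2.87 = 5.46/hr

Final: ρ = 0.3445; stable; margin = 5.46/hr


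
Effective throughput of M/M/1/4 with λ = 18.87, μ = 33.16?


ρ = 0.5691; P_K = (1−ρ)ρ^4/(1−ρ^5) = 0.048058
λ_eff = λ(1 − P_K) = 18.87·(1 − 0.048058) = 18.87·0.951942 = 17.9631 /hr

Final: 17.9631 /hr


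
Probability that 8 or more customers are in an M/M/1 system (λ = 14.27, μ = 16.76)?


ρ = 14.27/16.76 = 0.8514
P(N ≥ n) = ρ^n = 0.8514^8 = 0.276185

Final: 0.276185


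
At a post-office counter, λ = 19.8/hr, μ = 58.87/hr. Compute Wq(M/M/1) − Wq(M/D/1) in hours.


ρ = 19.8/58.87 = 0.3363
Wq(M/M/1) = ρ/(μ−λ) = 0.3363/39.07 = 0.008609 hr
Wq(M/D/1) = ρ/(2(μ−λ)) = 0.004304 hr
Savings = 0.008609 − 0.004304 = 0.004304 hr

Final: 0.004304 hr


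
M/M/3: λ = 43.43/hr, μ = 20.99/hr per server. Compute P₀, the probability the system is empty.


a = λ/μ = 43.43/20.99 = 2.0691; ρ = a/c = 0.6897
Σ_{k=0}^{2} a^k/k! (terms k=0..2) = 1.00000 + 2.06908 + 2.14055 = 5.20963
Tail: a^3/(3!(1−ρ)) = 8.85793/(6·0.3103) = 4.75762
P₀ = 1/(5.20963 + 4.75762) = 1/9.96725 = 0.100329

Final: 0.100329


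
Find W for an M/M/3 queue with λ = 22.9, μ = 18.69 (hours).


a = 1.2253; ρ = 0.4084; P₀ = 0.286197
Lq = P₀·a^c·ρ/(c!(1−ρ)²) = 0.10239
Wq = Lq/λ = 0.10239/22.9 = 0.004471 hr
W = Wq + 1/μ = 0.004471 + 0.05350 = 0.05798 hr

Final: 0.05798 hr


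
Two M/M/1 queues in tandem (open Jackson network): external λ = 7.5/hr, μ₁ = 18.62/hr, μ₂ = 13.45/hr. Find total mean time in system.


Each node sees arrival rate λ = 7.5/hr (tandem ⇒ throughput preserved).
W₁ = 1/(μ₁−λ) = 1/(18.62−7.5) = 0.08993 hr
W₂ = 1/(μ₂−λ) = 1/(13.45−7.5) = 0.16807 hr
W_total = W₁ + W₂ = 0.08993 + 0.16807 = 0.25800 hr

Final: 0.25800 hr


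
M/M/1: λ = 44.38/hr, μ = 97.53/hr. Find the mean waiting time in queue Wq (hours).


ρ = 44.38/97.53 = 0.4550
Wq = ρ/(μ−λ) = 0.4550/(97.53 − 44.38) = 0.4550/53.15 = 0.008561 hr

Final: 0.008561 hr


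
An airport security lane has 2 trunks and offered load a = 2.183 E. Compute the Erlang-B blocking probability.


B(c,a) = (a^c/c!) / Σ_{k=0}^{c} a^k/k!
a^2/2! = 2.382744
Σ terms (k=0..2): 1.00000 + 2.18300 + 2.38274 = 5.565744
B = 2.382744/5.565744 = 0.428109

Final: 0.428109


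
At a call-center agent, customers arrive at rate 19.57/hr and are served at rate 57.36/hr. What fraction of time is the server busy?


ρ = λ/μ = 19.57/57.36 = 0.3412

Final: 0.3412


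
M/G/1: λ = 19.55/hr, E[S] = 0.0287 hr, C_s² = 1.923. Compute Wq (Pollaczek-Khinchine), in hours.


ρ = λ·E[S] = 19.55·0.0287 = 0.5611
E[S²] = E[S]²(1+C_s²) = 0.0287²·(1+1.923) = 0.002408
Wq = λ·E[S²]/(2(1−ρ)) = 19.55·0.002408/(2·0.4389) = 0.05362 hr

Final: 0.05362 hr


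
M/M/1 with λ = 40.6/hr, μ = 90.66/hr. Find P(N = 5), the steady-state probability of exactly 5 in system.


ρ = 40.6/90.66 = 0.4478
P_n = (1−ρ)·ρ^n = (1 − 0.4478)·0.4478^5 = 0.5522·0.018012 = 0.009946

Final: 0.009946


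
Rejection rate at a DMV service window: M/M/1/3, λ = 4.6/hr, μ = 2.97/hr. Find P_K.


ρ = λ/μ = 4.6/2.97 = 1.5488
P_K = (1−ρ)ρ^K/(1−ρ^(K+1)) = (-0.5488·3.715388)/(1 − 5.754473)
= -2.039085/-4.754473 = 0.428877

Final: 0.428877


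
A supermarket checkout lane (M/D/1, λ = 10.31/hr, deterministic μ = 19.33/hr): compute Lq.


ρ = 10.31/19.33 = 0.5334
M/D/1: Lq = ρ²/(2(1−ρ)) = 0.2845/(2·0.4666) = 0.30482

Final: 0.30482


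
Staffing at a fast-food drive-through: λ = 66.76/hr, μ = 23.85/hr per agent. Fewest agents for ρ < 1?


Stability requires cμ > λ ⇔ c > λ/μ.
λ/μ = 66.76/23.85 = 2.7992
Minimum integer c = ⌊2.7992⌋ + 1 = 3
Check: 3·23.85 = 71.55 > 66.76, while 2·23.85 = 47.70 ≤ 66.76

Final: 3 servers


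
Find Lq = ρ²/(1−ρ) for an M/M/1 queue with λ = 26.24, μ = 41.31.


ρ = 26.24/41.31 = 0.6352
Lq = ρ²/(1−ρ) = 0.4035/0.3648 = 1.1060

Final: 1.1060


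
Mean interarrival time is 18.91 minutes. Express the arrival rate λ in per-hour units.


λ = 1/(interarrival time) in consistent units.
1 hour = 60 min, so λ = 60/18.91 = 3.1729 per hour

Final: 3.1729 /hr


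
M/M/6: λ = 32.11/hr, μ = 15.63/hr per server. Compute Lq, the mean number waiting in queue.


a = λ/μ = 2.0544; ρ = a/6 = 0.3424
P₀ = 0.127949
Lq = P₀·a^c·ρ / (c!·(1−ρ)²) = 0.127949·75.17751·0.3424/(720·0.43244)
= 0.01058

Final: 0.01058


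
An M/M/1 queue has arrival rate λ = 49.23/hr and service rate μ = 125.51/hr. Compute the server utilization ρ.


ρ = λ/μ = 49.23/125.51 = 0.3922

Final: 0.3922


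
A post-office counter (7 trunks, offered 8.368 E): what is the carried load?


B(7,8.368) = 0.328529 (Erlang-B)
Carried load = a(1 − B) = 8.368·(1 − 0.328529) = 8.368·0.671471 = 5.6189 E

Final: 5.6189 Erlangs


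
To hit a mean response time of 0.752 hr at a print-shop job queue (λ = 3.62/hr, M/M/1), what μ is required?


W = 1/(μ−λ) ⇒ μ − λ = 1/W = 1/0.752 = 1.3298
μ = λ + 1/W = 3.62 + 1.3298 = 4.9498 per hr

Final: 4.9498 /hr


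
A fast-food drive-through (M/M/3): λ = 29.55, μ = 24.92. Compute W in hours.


a = 1.1858; ρ = 0.3953; P₀ = 0.298652
Lq = P₀·a^c·ρ/(c!(1−ρ)²) = 0.08970
Wq = Lq/λ = 0.08970/29.55 = 0.003036 hr
W = Wq + 1/μ = 0.003036 + 0.04013 = 0.04316 hr

Final: 0.04316 hr


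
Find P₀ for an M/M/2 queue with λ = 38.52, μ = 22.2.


a = λ/μ = 38.52/22.2 = 1.7351; ρ = a/c = 0.8676
Σ_{k=0}^{1} a^k/k! (terms k=0..1) = 1.00000 + 1.73514 = 2.73514
Tail: a^2/(2!(1−ρ)) = 3.01069/(2·0.1324) = 11.36691
P₀ = 1/(2.73514 + 11.36691) = 1/14.10204 = 0.070912

Final: 0.070912


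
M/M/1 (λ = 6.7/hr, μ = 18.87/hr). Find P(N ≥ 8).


ρ = 6.7/18.87 = 0.3551
P(N ≥ n) = ρ^n = 0.3551^8 = 0.0002526

Final: 0.0002526


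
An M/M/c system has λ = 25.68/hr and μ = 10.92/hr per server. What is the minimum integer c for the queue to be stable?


Stability requires cμ > λ ⇔ c > λ/μ.
λ/μ = 25.68/10.92 = 2.3516
Minimum integer c = ⌊2.3516⌋ + 1 = 3
Check: 3·10.92 = 32.76 > 25.68, while 2·10.92 = 21.84 ≤ 25.68

Final: 3 servers


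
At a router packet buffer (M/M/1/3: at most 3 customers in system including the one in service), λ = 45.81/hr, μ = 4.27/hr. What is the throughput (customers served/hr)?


ρ = 10.7283; P_K = (1−ρ)ρ^3/(1−ρ^4) = 0.906857
λ_eff = λ(1 − P_K) = 45.81·(1 − 0.906857) = 45.81·0.093143 = 4.2669 /hr

Final: 4.2669 /hr


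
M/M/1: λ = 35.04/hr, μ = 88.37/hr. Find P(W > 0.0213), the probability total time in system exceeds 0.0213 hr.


W ~ Exponential(μ−λ) for M/M/1.
μ − λ = 88.37 − 35.04 = 53.3300
P(W > t) = e^{−(μ−λ)t} = e^{−1.1359} = 0.321124

Final: 0.321124


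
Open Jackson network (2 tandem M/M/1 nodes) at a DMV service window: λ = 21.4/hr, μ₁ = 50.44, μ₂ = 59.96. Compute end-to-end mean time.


Each node sees arrival rate λ = 21.4/hr (tandem ⇒ throughput preserved).
W₁ = 1/(μ₁−λ) = 1/(50.44−21.4) = 0.03444 hr
W₂ = 1/(μ₂−λ) = 1/(59.96−21.4) = 0.02593 hr
W_total = W₁ + W₂ = 0.03444 + 0.02593 = 0.06037 hr

Final: 0.06037 hr


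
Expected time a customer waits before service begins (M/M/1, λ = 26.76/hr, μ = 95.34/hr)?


ρ = 26.76/95.34 = 0.2807
Wq = ρ/(μ−λ) = 0.2807/(95.34 − 26.76) = 0.2807/68.58 = 0.004093 hr

Final: 0.004093 hr


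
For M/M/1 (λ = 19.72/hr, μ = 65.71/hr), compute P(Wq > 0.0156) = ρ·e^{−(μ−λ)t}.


ρ = 19.72/65.71 = 0.3001
P(Wq > t) = ρ·e^{−(μ−λ)t} = 0.3001·e^{−0.7174}
= 0.3001·0.487998 = 0.146451

Final: 0.146451


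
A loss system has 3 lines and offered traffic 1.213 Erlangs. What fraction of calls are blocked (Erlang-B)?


B(c,a) = (a^c/c!) / Σ_{k=0}^{c} a^k/k!
a^3/3! = 0.297462
Σ terms (k=0..3): 1.00000 + 1.21300 + 0.73568 + 0.29746 = 3.246146
B = 0.297462/3.246146 = 0.091635

Final: 0.091635


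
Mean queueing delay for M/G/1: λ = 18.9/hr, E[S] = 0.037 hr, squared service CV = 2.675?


ρ = λ·E[S] = 18.9·0.037 = 0.6993
E[S²] = E[S]²(1+C_s²) = 0.037²·(1+2.675) = 0.005031
Wq = λ·E[S²]/(2(1−ρ)) = 18.9·0.005031/(2·0.3007) = 0.15811 hr

Final: 0.15811 hr


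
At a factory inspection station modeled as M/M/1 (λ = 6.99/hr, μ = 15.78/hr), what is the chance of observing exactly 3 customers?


ρ = 6.99/15.78 = 0.4430
P_n = (1−ρ)·ρ^n = (1 − 0.4430)·0.4430^3 = 0.5570·0.086918 = 0.048416

Final: 0.048416


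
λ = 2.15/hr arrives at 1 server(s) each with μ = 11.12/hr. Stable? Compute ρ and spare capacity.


Total capacity cμ = 1·11.12 = 11.12/hr
ρ = λ/(cμ) = 2.15/11.12 = 0.1933
Stable ⇔ ρ < 1: YES
Spare capacity = cμ − λ = 11.12 − 2.15 = 8.97/hr

Final: ρ = 0.1933; stable; margin = 8.97/hr


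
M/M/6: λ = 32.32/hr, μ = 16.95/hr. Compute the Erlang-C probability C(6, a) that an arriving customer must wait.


a = λ/μ = 1.9068; ρ = a/6 = 0.3178
P₀ = 0.148393 (from M/M/c formula)
C(c,a) = [a^c/(c!(1−ρ))]·P₀ = [48.06289/(720·0.6822)]·0.148393
= 0.09785·0.148393 = 0.014520

Final: 0.014520


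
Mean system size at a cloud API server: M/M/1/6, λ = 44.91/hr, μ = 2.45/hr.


ρ = 44.91/2.45 = 18.3306
L = ρ[1 − (K+1)ρ^K + Kρ^(K+1)] / [(1−ρ)(1−ρ^(K+1))]
Numerator: 18.3306·(1 − 7·37936898.637501 + 6·695406578.698037) = 71615524047.433334
Denominator: (-17.3306)·(-695406577.698037) = 12051821750.636181
L = 71615524047.433334/12051821750.636181 = 5.9423

Final: 5.9423


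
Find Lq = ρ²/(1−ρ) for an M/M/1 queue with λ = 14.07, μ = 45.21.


ρ = 14.07/45.21 = 0.3112
Lq = ρ²/(1−ρ) = 0.09685/0.6888 = 0.1406

Final: 0.1406


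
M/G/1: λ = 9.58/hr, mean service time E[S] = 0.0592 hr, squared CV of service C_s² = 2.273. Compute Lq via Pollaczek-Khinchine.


ρ = λ·E[S] = 9.58·0.0592 = 0.5671
Lq = ρ²(1+C_s²)/(2(1−ρ)) = 0.3216·(1+2.273)/(2·0.4329)
= 0.3216·3.2730/0.8657 = 1.21602

Final: 1.21602


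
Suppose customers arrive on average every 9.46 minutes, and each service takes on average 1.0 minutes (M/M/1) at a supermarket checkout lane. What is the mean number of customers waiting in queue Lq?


λ = 60/9.46 = 6.3425 /hr
μ = 60/1.0 = 60.0000 /hr
ρ = λ/μ = 6.3425/60.0000 = 0.1057
Lq = ρ²/(1−ρ) = 0.01117/0.8943 = 0.01250

Final: 0.01250


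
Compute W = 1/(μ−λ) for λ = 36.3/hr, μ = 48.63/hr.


W = 1/(μ−λ) = 1/(48.63 − 36.3) = 1/12.33 = 0.08110 hr

Final: 0.08110 hr


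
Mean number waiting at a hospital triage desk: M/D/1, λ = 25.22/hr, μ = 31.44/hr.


ρ = 25.22/31.44 = 0.8022
M/D/1: Lq = ρ²/(2(1−ρ)) = 0.6435/(2·0.1978) = 1.62625

Final: 1.62625


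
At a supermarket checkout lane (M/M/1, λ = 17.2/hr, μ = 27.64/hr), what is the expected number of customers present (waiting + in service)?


ρ = λ/μ = 17.2/27.64 = 0.6223
L = ρ/(1−ρ) = 0.6223/(1 − 0.6223) = 0.6223/0.3777 = 1.6475

Final: 1.6475


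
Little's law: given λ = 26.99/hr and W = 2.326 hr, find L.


L = λW = 26.99·2.326 = 62.7787

Final: 62.7787


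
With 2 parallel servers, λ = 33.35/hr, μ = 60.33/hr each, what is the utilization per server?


ρ = λ/(cμ) = 33.35/(2·60.33) = 33.35/120.66 = 0.2764

Final: 0.2764


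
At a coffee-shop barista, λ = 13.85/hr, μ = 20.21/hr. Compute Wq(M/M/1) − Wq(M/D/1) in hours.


ρ = 13.85/20.21 = 0.6853
Wq(M/M/1) = ρ/(μ−λ) = 0.6853/6.36 = 0.10775 hr
Wq(M/D/1) = ρ/(2(μ−λ)) = 0.05388 hr
Savings = 0.10775 − 0.05388 = 0.05388 hr

Final: 0.05388 hr


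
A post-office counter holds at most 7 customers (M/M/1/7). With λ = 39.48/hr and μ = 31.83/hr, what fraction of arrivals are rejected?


ρ = λ/μ = 39.48/31.83 = 1.2403
P_K = (1−ρ)ρ^K/(1−ρ^(K+1)) = (-0.2403·4.516308)/(1 − 5.601754)
= -1.085446/-4.601754 = 0.235877

Final: 0.235877


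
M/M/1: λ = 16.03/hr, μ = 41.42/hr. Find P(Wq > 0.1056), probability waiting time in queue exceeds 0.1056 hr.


ρ = 16.03/41.42 = 0.3870
P(Wq > t) = ρ·e^{−(μ−λ)t} = 0.3870·e^{−2.6812}
= 0.3870·0.068482 = 0.026503

Final: 0.026503


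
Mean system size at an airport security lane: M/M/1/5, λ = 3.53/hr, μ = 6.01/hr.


ρ = 3.53/6.01 = 0.5874
L = ρ[1 − (K+1)ρ^K + Kρ^(K+1)] / [(1−ρ)(1−ρ^(K+1))]
Numerator: 0.5874·(1 − 6·0.069904 + 5·0.041058) = 0.461583
Denominator: (0.4126)·(0.958942) = 0.395703
L = 0.461583/0.395703 = 1.1665

Final: 1.1665


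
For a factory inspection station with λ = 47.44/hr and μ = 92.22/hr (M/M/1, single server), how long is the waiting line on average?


ρ = 47.44/92.22 = 0.5144
Lq = ρ²/(1−ρ) = 0.2646/0.4856 = 0.5450

Final: 0.5450


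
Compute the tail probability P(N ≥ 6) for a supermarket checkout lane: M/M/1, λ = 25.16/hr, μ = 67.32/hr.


ρ = 25.16/67.32 = 0.3737
P(N ≥ n) = ρ^n = 0.3737^6 = 0.002725

Final: 0.002725


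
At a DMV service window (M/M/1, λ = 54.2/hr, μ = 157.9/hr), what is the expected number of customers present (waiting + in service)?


ρ = λ/μ = 54.2/157.9 = 0.3433
L = ρ/(1−ρ) = 0.3433/(1 − 0.3433) = 0.3433/0.6567 = 0.5227

Final: 0.5227


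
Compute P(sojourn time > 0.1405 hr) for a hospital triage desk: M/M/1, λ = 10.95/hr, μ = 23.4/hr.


W ~ Exponential(μ−λ) for M/M/1.
μ − λ = 23.4 − 10.95 = 12.4500
P(W > t) = e^{−(μ−λ)t} = e^{−1.7492} = 0.173909

Final: 0.173909


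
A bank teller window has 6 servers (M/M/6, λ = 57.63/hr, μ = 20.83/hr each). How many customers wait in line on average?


a = λ/μ = 2.7667; ρ = a/6 = 0.4611
P₀ = 0.062221
Lq = P₀·a^c·ρ / (c!·(1−ρ)²) = 0.062221·448.49344·0.4611/(720·0.29040)
= 0.06154

Final: 0.06154


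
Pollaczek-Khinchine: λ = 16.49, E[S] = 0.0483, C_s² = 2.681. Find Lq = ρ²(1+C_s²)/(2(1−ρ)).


ρ = λ·E[S] = 16.49·0.0483 = 0.7965
Lq = ρ²(1+C_s²)/(2(1−ρ)) = 0.6344·(1+2.681)/(2·0.2035)
= 0.6344·3.6810/0.4071 = 5.73636

Final: 5.73636


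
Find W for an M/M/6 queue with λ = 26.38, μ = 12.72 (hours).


a = 2.0739; ρ = 0.3456; P₀ = 0.125463
Lq = P₀·a^c·ρ/(c!(1−ρ)²) = 0.01119
Wq = Lq/λ = 0.01119/26.38 = 0.0004243 hr
W = Wq + 1/μ = 0.0004243 + 0.07862 = 0.07904 hr

Final: 0.07904 hr


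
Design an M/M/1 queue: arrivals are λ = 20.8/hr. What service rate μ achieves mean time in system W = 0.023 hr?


W = 1/(μ−λ) ⇒ μ − λ = 1/W = 1/0.023 = 43.4783
μ = λ + 1/W = 20.8 + 43.4783 = 64.2783 per hr

Final: 64.2783 /hr


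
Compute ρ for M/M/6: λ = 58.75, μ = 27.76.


ρ = λ/(cμ) = 58.75/(6·27.76) = 58.75/166.56 = 0.3527

Final: 0.3527


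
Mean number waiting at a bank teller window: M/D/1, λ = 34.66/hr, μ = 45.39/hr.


ρ = 34.66/45.39 = 0.7636
M/D/1: Lq = ρ²/(2(1−ρ)) = 0.5831/(2·0.2364) = 1.23330

Final: 1.23330


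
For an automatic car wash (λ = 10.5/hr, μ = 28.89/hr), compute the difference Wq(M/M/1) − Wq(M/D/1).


ρ = 10.5/28.89 = 0.3634
Wq(M/M/1) = ρ/(μ−λ) = 0.3634/18.39 = 0.01976 hr
Wq(M/D/1) = ρ/(2(μ−λ)) = 0.009882 hr
Savings = 0.01976 − 0.009882 = 0.009882 hr

Final: 0.009882 hr


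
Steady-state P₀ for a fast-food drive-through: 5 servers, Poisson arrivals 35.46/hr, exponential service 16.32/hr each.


a = λ/μ = 35.46/16.32 = 2.1728; ρ = a/c = 0.4346
Σ_{k=0}^{4} a^k/k! (terms k=0..4) = 1.00000 + 2.17279 + 2.36052 + 1.70964 + 0.92867 = 8.17162
Tail: a^5/(5!(1−ρ)) = 48.42759/(120·0.5654) = 0.71371
P₀ = 1/(8.17162 + 0.71371) = 1/8.88534 = 0.112545

Final: 0.112545


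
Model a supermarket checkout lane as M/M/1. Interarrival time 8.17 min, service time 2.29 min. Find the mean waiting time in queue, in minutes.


λ = 60/8.17 = 7.3439 /hr
μ = 60/2.29 = 26.2009 /hr
ρ = λ/μ = 7.3439/26.2009 = 0.2803
Wq = ρ/(μ−λ) = 0.2803/(26.2009−7.3439) = 0.01486 hr
In minutes: 0.01486·60 = 0.8919 min

Final: 0.8919 min


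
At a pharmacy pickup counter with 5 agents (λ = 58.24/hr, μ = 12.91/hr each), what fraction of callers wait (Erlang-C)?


a = λ/μ = 4.5112; ρ = a/5 = 0.9022
P₀ = 0.004819 (from M/M/c formula)
C(c,a) = [a^c/(c!(1−ρ))]·P₀ = [1868.42479/(120·0.09775)]·0.004819
= 159.28001·0.004819 = 0.767520

Final: 0.767520


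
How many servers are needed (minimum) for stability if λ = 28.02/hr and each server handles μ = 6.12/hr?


Stability requires cμ > λ ⇔ c > λ/μ.
λ/μ = 28.02/6.12 = 4.5784
Minimum integer c = ⌊4.5784⌋ + 1 = 5
Check: 5·6.12 = 30.60 > 28.02, while 4·6.12 = 24.48 ≤ 28.02

Final: 5 servers


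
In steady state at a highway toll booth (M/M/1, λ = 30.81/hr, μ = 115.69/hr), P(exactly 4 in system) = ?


ρ = 30.81/115.69 = 0.2663
P_n = (1−ρ)·ρ^n = (1 − 0.2663)·0.2663^4 = 0.7337·0.005030 = 0.003691

Final: 0.003691


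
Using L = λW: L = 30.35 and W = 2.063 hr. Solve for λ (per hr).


λ = L/W = 30.35/2.063 = 14.7116 /hr

Final: 14.7116 /hr


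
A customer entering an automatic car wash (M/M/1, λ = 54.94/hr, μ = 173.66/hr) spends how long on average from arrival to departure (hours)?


W = 1/(μ−λ) = 1/(173.66 − 54.94) = 1/118.72 = 0.008423 hr

Final: 0.008423 hr


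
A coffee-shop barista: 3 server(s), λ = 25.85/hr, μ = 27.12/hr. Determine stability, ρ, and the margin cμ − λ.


Total capacity cμ = 3·27.12 = 81.36/hr
ρ = λ/(cμ) = 25.85/81.36 = 0.3177
Stable ⇔ ρ < 1: YES
Spare capacity = cμ − λ = 81.36 − 25.85 = 55.51/hr

Final: ρ = 0.3177; stable; margin = 55.51/hr


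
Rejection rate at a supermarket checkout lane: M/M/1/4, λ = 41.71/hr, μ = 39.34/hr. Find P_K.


ρ = λ/μ = 41.71/39.34 = 1.0602
P_K = (1−ρ)ρ^K/(1−ρ^(K+1)) = (-0.06024·1.263640)/(1 − 1.339767)
= -0.076127/-0.339767 = 0.224056

Final: 0.224056


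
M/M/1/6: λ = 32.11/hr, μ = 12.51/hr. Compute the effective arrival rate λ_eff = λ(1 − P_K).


ρ = 2.5667; P_K = (1−ρ)ρ^6/(1−ρ^7) = 0.611235
λ_eff = λ(1 − P_K) = 32.11·(1 − 0.611235) = 32.11·0.388765 = 12.4833 /hr

Final: 12.4833 /hr


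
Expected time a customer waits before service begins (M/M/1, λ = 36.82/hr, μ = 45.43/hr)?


ρ = 36.82/45.43 = 0.8105
Wq = ρ/(μ−λ) = 0.8105/(45.43 − 36.82) = 0.8105/8.61 = 0.09413 hr

Final: 0.09413 hr


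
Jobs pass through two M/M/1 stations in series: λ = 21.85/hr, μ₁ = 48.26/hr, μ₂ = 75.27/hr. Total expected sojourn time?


Each node sees arrival rate λ = 21.85/hr (tandem ⇒ throughput preserved).
W₁ = 1/(μ₁−λ) = 1/(48.26−21.85) = 0.03786 hr
W₂ = 1/(μ₂−λ) = 1/(75.27−21.85) = 0.01872 hr
W_total = W₁ + W₂ = 0.03786 + 0.01872 = 0.05658 hr

Final: 0.05658 hr


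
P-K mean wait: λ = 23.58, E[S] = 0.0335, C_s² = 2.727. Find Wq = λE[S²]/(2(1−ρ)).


ρ = λ·E[S] = 23.58·0.0335 = 0.7899
E[S²] = E[S]²(1+C_s²) = 0.0335²·(1+2.727) = 0.004183
Wq = λ·E[S²]/(2(1−ρ)) = 23.58·0.004183/(2·0.2101) = 0.23475 hr

Final: 0.23475 hr


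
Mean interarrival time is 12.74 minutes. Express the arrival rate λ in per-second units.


λ = 1/(interarrival time) in consistent units.
1 second = 0.0166667 min, so λ = 0.0166667/12.74 = 0.001308 per second

Final: 0.001308 /sec


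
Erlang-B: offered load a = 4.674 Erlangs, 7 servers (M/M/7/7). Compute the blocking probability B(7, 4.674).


B(c,a) = (a^c/c!) / Σ_{k=0}^{c} a^k/k!
a^7/7! = 9.669197
Σ terms (k=0..7): 1.00000 + 4.67400 + 10.92314 + 17.01825 + 19.88582 + 18.58927 + 14.48104 + 9.66920 = 96.240716
B = 9.669197/96.240716 = 0.100469

Final: 0.100469


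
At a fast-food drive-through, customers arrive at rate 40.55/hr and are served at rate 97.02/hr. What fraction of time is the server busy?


ρ = λ/μ = 40.55/97.02 = 0.4180

Final: 0.4180


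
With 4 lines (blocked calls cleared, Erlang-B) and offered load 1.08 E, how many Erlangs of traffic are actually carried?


B(4,1.08) = 0.019348 (Erlang-B)
Carried load = a(1 − B) = 1.08·(1 − 0.019348) = 1.08·0.980652 = 1.0591 E

Final: 1.0591 Erlangs


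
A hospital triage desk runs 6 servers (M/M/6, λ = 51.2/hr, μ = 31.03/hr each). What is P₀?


a = λ/μ = 51.2/31.03 = 1.6500; ρ = a/c = 0.2750
Σ_{k=0}^{5} a^k/k! (terms k=0..5) = 1.00000 + 1.65002 + 1.36128 + 0.74871 + 0.30885 + 0.10192 = 5.17077
Tail: a^6/(6!(1−ρ)) = 20.18037/(720·0.7250) = 0.03866
P₀ = 1/(5.17077 + 0.03866) = 1/5.20943 = 0.191960

Final: 0.191960


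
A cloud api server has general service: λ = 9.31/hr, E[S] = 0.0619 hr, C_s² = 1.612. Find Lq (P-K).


ρ = λ·E[S] = 9.31·0.0619 = 0.5763
Lq = ρ²(1+C_s²)/(2(1−ρ)) = 0.3321·(1+1.612)/(2·0.4237)
= 0.3321·2.6120/0.8474 = 1.02366

Final: 1.02366


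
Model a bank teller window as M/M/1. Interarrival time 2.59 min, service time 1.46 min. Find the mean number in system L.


λ = 60/2.59 = 23.1660 /hr
μ = 60/1.46 = 41.0959 /hr
ρ = λ/μ = 23.1660/41.0959 = 0.5637
L = ρ/(1−ρ) = 0.5637/0.4363 = 1.2920

Final: 1.2920
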